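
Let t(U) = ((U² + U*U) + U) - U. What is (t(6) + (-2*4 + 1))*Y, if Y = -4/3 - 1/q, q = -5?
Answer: -221/3 ≈ -73.667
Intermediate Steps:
Y = -17/15 (Y = -4/3 - 1/(-5) = -4*⅓ - 1*(-⅕) = -4/3 + ⅕ = -17/15 ≈ -1.1333)
t(U) = 2*U² (t(U) = ((U² + U²) + U) - U = (2*U² + U) - U = (U + 2*U²) - U = 2*U²)
(t(6) + (-2*4 + 1))*Y = (2*6² + (-2*4 + 1))*(-17/15) = (2*36 + (-8 + 1))*(-17/15) = (72 - 7)*(-17/15) = 65*(-17/15) = -221/3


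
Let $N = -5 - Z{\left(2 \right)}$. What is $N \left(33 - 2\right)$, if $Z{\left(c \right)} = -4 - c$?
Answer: $31$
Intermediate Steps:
$N = 1$ ($N = -5 - \left(-4 - 2\right) = -5 - -6 = -5 + 6 = 1$)
$N \left(33 - 2\right) = 1 \left(33 - 2\right) = 1 \cdot 31 = 31$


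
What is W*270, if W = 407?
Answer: 109890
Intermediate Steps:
W*270 = 407*270 = 109890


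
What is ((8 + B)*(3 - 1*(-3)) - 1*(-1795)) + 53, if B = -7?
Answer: 1854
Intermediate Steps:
((8 + B)*(3 - 1*(-3)) - 1*(-1795)) + 53 = ((8 - 7)*(3 - 1*(-3)) - 1*(-1795)) + 53 = (1*(3 + 3) + 1795) + 53 = (1*6 + 1795) + 53 = (6 + 1795) + 53 = 1801 + 53 = 1854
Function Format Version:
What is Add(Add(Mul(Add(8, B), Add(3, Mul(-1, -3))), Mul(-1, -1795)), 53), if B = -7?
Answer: 1854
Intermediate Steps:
Add(Add(Mul(Add(8, B), Add(3, Mul(-1, -3))), Mul(-1, -1795)), 53) = Add(Add(Mul(Add(8, -7), Add(3, Mul(-1, -3))), Mul(-1, -1795)), 53) = Add(Add(Mul(1, Add(3, 3)), 1795), 53) = Add(Add(Mul(1, 6), 1795), 53) = Add(Add(6, 1795), 53) = Add(1801, 53) = 1854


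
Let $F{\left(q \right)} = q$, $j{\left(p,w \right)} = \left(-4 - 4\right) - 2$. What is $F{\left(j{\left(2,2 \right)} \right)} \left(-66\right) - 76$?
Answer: $584$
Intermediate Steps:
$j{\left(p,w \right)} = -10$ ($j{\left(p,w \right)} = -8 - 2 = -10$)
$F{\left(j{\left(2,2 \right)} \right)} \left(-66\right) - 76 = \left(-10\right) \left(-66\right) - 76 = 660 - 76 = 584$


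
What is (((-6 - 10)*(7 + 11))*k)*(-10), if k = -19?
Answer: -54720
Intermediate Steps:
(((-6 - 10)*(7 + 11))*k)*(-10) = (((-6 - 10)*(7 + 11))*(-19))*(-10) = (-16*18*(-19))*(-10) = -288*(-19)*(-10) = 5472*(-10) = -54720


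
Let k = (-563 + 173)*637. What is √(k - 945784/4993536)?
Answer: I*√1512379538044599/78024 ≈ 498.43*I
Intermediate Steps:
k = -248430 (k = -390*637 = -248430)
√(k - 945784/4993536) = √(-248430 - 945784/4993536) = √(-248430 - 945784*1/4993536) = √(-248430 - 118223/624192) = √(-155068136783/624192) = I*√1512379538044599/78024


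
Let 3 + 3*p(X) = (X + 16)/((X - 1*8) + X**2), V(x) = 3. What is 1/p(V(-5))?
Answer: 12/7 ≈ 1.7143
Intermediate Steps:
p(X) = -1 + (16 + X)/(3*(-8 + X + X**2)) (p(X) = -1 + ((X + 16)/((X - 1*8) + X**2))/3 = -1 + ((16 + X)/((X - 8) + X**2))/3 = -1 + ((16 + X)/((-8 + X) + X**2))/3 = -1 + ((16 + X)/(-8 + X + X**2))/3 = -1 + (16 + X)/(3*(-8 + X + X**2)))
1/p(V(-5)) = 1/((40/3 - 1*3**2 - 2/3*3)/(-8 + 3 + 3**2)) = 1/((40/3 - 1*9 - 2)/(-8 + 3 + 9)) = 1/((40/3 - 9 - 2)/4) = 1/((1/4)*(7/3)) = 1/(7/12) = 12/7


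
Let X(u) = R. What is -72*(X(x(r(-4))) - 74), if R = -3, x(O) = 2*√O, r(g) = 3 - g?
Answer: 5544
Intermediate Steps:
X(u) = -3
-72*(X(x(r(-4))) - 74) = -72*(-3 - 74) = -72*(-77) = 5544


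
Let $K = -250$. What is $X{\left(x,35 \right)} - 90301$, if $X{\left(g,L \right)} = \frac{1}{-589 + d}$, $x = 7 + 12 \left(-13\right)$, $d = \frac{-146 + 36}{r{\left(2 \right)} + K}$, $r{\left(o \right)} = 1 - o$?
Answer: $- \frac{13340076680}{147729} \approx -90301.0$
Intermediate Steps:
$d = \frac{110}{251}$ ($d = \frac{-146 + 36}{\left(1 - 2\right) - 250} = - \frac{110}{\left(1 - 2\right) - 250} = - \frac{110}{-1 - 250} = - \frac{110}{-251} = \left(-110\right) \left(- \frac{1}{251}\right) = \frac{110}{251} \approx 0.43825$)
$x = -149$ ($x = 7 - 156 = -149$)
$X{\left(g,L \right)} = - \frac{251}{147729}$ ($X{\left(g,L \right)} = \frac{1}{-589 + \frac{110}{251}} = \frac{1}{- \frac{147729}{251}} = - \frac{251}{147729}$)
$X{\left(x,35 \right)} - 90301 = - \frac{251}{147729} - 90301 = - \frac{13340076680}{147729}$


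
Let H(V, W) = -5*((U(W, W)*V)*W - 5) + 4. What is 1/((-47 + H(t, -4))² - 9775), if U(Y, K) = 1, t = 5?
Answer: -1/3051 ≈ -0.00032776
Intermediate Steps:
H(V, W) = 29 - 5*V*W (H(V, W) = -5*((1*V)*W - 5) + 4 = -5*(V*W - 5) + 4 = -5*(-5 + V*W) + 4 = (25 - 5*V*W) + 4 = 29 - 5*V*W)
1/((-47 + H(t, -4))² - 9775) = 1/((-47 + (29 - 5*5*(-4)))² - 9775) = 1/((-47 + (29 + 100))² - 9775) = 1/((-47 + 129)² - 9775) = 1/(82² - 9775) = 1/(6724 - 9775) = 1/(-3051) = -1/3051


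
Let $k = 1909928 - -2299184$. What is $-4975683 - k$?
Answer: $-9184795$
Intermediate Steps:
$k = 4209112$ ($k = 1909928 + 2299184 = 4209112$)
$-4975683 - k = -4975683 - 4209112 = -9184795$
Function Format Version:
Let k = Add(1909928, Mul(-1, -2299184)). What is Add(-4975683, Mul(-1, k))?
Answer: -9184795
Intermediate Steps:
k = 4209112 (k = Add(1909928, 2299184) = 4209112)
Add(-4975683, Mul(-1, k)) = Add(-4975683, Mul(-1, 4209112)) = Add(-4975683, -4209112) = -9184795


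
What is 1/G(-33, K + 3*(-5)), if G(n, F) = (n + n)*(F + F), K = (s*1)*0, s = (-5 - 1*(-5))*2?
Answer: 1/1980 ≈ 0.00050505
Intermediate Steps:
s = 0 (s = (-5 + 5)*2 = 0*2 = 0)
K = 0 (K = (0*1)*0 = 0*0 = 0)
G(n, F) = 4*F*n (G(n, F) = (2*n)*(2*F) = 4*F*n)
1/G(-33, K + 3*(-5)) = 1/(4*(0 + 3*(-5))*(-33)) = 1/(4*(0 - 15)*(-33)) = 1/(4*(-15)*(-33)) = 1/1980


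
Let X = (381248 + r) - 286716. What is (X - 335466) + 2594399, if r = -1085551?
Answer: 1267914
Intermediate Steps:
X = -991019 (X = (381248 - 1085551) - 286716 = -704303 - 286716 = -991019)
(X - 335466) + 2594399 = (-991019 - 335466) + 2594399 = -1326485 + 2594399 = 1267914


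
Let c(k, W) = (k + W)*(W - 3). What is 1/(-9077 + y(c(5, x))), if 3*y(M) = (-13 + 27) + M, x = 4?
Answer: -3/27208 ≈ -0.00011026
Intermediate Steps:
c(k, W) = (-3 + W)*(W + k) (c(k, W) = (W + k)*(-3 + W) = (-3 + W)*(W + k))
y(M) = 14/3 + M/3 (y(M) = ((-13 + 27) + M)/3 = (14 + M)/3 = 14/3 + M/3)
1/(-9077 + y(c(5, x))) = 1/(-9077 + (14/3 + (4**2 - 3*4 - 3*5 + 4*5)/3)) = 1/(-9077 + (14/3 + (16 - 12 - 15 + 20)/3)) = 1/(-9077 + (14/3 + (1/3)*9)) = 1/(-9077 + (14/3 + 3)) = 1/(-9077 + 23/3) = 1/(-27208/3) = -3/27208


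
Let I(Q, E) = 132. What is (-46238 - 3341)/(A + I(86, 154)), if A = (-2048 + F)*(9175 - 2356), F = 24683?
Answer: -49579/154348197 ≈ -0.00032122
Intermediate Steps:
A = 154348065 (A = (-2048 + 24683)*(9175 - 2356) = 22635*6819 = 154348065)
(-46238 - 3341)/(A + I(86, 154)) = (-46238 - 3341)/(154348065 + 132) = -49579/154348197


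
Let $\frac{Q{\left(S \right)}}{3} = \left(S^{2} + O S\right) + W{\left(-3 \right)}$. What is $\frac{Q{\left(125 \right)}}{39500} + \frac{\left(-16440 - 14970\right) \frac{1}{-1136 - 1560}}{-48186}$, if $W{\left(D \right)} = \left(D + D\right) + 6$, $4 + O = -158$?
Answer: $- \frac{200414933}{570158168} \approx -0.35151$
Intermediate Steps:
$O = -162$ ($O = -4 - 158 = -162$)
$W{\left(D \right)} = 6 + 2 D$ ($W{\left(D \right)} = 2 D + 6 = 6 + 2 D$)
$Q{\left(S \right)} = - 486 S + 3 S^{2}$ ($Q{\left(S \right)} = 3 \left(\left(S^{2} - 162 S\right) + \left(6 + 2 \left(-3\right)\right)\right) = 3 \left(\left(S^{2} - 162 S\right) + \left(6 - 6\right)\right) = 3 \left(\left(S^{2} - 162 S\right) + 0\right) = 3 \left(S^{2} - 162 S\right) = - 486 S + 3 S^{2}$)
$\frac{Q{\left(125 \right)}}{39500} + \frac{\left(-16440 - 14970\right) \frac{1}{-1136 - 1560}}{-48186} = \frac{3 \cdot 125 \left(-162 + 125\right)}{39500} + \frac{\left(-16440 - 14970\right) \frac{1}{-1136 - 1560}}{-48186} = 3 \cdot 125 \left(-37\right) \frac{1}{39500} + - \frac{31410}{-2696} \left(- \frac{1}{48186}\right) = \left(-13875\right) \frac{1}{39500} + \left(-31410\right) \left(- \frac{1}{2696}\right) \left(- \frac{1}{48186}\right) = - \frac{111}{316} + \frac{15705}{1348} \left(- \frac{1}{48186}\right) = - \frac{111}{316} - \frac{1745}{7217192} = - \frac{200414933}{570158168}$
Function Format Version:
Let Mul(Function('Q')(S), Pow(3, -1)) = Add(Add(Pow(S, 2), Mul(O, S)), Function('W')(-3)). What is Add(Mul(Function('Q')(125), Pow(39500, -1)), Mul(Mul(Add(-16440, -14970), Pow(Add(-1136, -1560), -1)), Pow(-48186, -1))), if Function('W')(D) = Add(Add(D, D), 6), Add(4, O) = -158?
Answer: Rational(-200414933, 570158168) ≈ -0.35151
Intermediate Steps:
O = -162 (O = Add(-4, -158) = -162)
Function('W')(D) = Add(6, Mul(2, D)) (Function('W')(D) = Add(Mul(2, D), 6) = Add(6, Mul(2, D)))
Function('Q')(S) = Add(Mul(-486, S), Mul(3, Pow(S, 2))) (Function('Q')(S) = Mul(3, Add(Add(Pow(S, 2), Mul(-162, S)), Add(6, Mul(2, -3)))) = Mul(3, Add(Add(Pow(S, 2), Mul(-162, S)), Add(6, -6))) = Mul(3, Add(Add(Pow(S, 2), Mul(-162, S)), 0)) = Mul(3, Add(Pow(S, 2), Mul(-162, S))) = Add(Mul(-486, S), Mul(3, Pow(S, 2))))
Add(Mul(Function('Q')(125), Pow(39500, -1)), Mul(Mul(Add(-16440, -14970), Pow(Add(-1136, -1560), -1)), Pow(-48186, -1))) = Add(Mul(Mul(3, 125, Add(-162, 125)), Pow(39500, -1)), Mul(Mul(Add(-16440, -14970), Pow(Add(-1136, -1560), -1)), Pow(-48186, -1))) = Add(Mul(Mul(3, 125, -37), Rational(1, 39500)), Mul(Mul(-31410, Pow(-2696, -1)), Rational(-1, 48186))) = Add(Mul(-13875, Rational(1, 39500)), Mul(Mul(-31410, Rational(-1, 2696)), Rational(-1, 48186))) = Add(Rational(-111, 316), Mul(Rational(15705, 1348), Rational(-1, 48186))) = Add(Rational(-111, 316), Rational(-1745, 7217192)) = Rational(-200414933, 570158168)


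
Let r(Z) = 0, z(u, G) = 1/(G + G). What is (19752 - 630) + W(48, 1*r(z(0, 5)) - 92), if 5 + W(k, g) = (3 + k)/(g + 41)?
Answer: 19116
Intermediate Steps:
z(u, G) = 1/(2*G)
W(k, g) = -5 + (3 + k)/(41 + g) (W(k, g) = -5 + (3 + k)/(g + 41) = -5 + (3 + k)/(41 + g))
(19752 - 630) + W(48, 1*r(z(0, 5)) - 92) = (19752 - 630) + (-202 + 48 - 5*(1*0 - 92))/(41 + (1*0 - 92)) = 19122 + (-202 + 48 - 5*(0 - 92))/(41 + (0 - 92)) = 19122 + (-202 + 48 - 5*(-92))/(41 - 92) = 19122 + (-202 + 48 + 460)/(-51) = 19122 - 1/51*306 = 19122 - 6 = 19116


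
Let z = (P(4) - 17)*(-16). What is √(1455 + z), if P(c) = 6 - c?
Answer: √1695 ≈ 41.170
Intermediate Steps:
z = 240 (z = ((6 - 1*4) - 17)*(-16) = ((6 - 4) - 17)*(-16) = (2 - 17)*(-16) = -15*(-16) = 240)
√(1455 + z) = √(1455 + 240) = √1695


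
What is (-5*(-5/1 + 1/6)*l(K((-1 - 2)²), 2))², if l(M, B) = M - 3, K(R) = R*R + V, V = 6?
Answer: 4120900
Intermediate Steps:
K(R) = 6 + R² (K(R) = R*R + 6 = R² + 6 = 6 + R²)
l(M, B) = -3 + M
(-5*(-5/1 + 1/6)*l(K((-1 - 2)²), 2))² = (-5*(-5/1 + 1/6)*(-3 + (6 + ((-1 - 2)²)²)))² = (-5*(-5*1 + 1*(⅙))*(-3 + (6 + ((-3)²)²)))² = (-5*(-5 + ⅙)*(-3 + (6 + 9²)))² = (-(-145)*(-3 + (6 + 81))/6)² = (-(-145)*(-3 + 87)/6)² = (-(-145)*84/6)² = (-5*(-406))² = 2030² = 4120900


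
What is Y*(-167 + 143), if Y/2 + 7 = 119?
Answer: -5376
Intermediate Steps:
Y = 224 (Y = -14 + 2*119 = -14 + 238 = 224)
Y*(-167 + 143) = 224*(-167 + 143) = 224*(-24) = -5376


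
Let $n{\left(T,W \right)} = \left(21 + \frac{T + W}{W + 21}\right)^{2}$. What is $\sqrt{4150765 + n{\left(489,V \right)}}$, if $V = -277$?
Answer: $\frac{\sqrt{17003200121}}{64} \approx 2037.4$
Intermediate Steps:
$n{\left(T,W \right)} = \left(21 + \frac{T + W}{21 + W}\right)^{2}$
$\sqrt{4150765 + n{\left(489,V \right)}} = \sqrt{4150765 + \frac{\left(441 + 489 + 22 \left(-277\right)\right)^{2}}{\left(21 - 277\right)^{2}}} = \sqrt{4150765 + \frac{\left(441 + 489 - 6094\right)^{2}}{65536}} = \sqrt{4150765 + \frac{\left(-5164\right)^{2}}{65536}} = \sqrt{4150765 + \frac{1}{65536} \cdot 26666896} = \sqrt{4150765 + \frac{1666681}{4096}} = \sqrt{\frac{17003200121}{4096}} = \frac{\sqrt{17003200121}}{64}$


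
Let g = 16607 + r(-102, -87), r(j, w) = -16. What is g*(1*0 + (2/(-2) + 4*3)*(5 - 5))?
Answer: 0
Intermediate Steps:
g = 16591 (g = 16607 - 16 = 16591)
g*(1*0 + (2/(-2) + 4*3)*(5 - 5)) = 16591*(1*0 + (2/(-2) + 4*3)*(5 - 5)) = 16591*(0 + (2*(-1/2) + 12)*0) = 16591*(0 + (-1 + 12)*0) = 16591*(0 + 11*0) = 16591*(0 + 0) = 16591*0 = 0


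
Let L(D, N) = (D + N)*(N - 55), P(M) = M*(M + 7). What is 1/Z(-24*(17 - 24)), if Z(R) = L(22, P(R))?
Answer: 1/863388590 ≈ 1.1582e-9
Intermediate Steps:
P(M) = M*(7 + M)
L(D, N) = (-55 + N)*(D + N) (L(D, N) = (D + N)*(-55 + N) = (-55 + N)*(D + N))
Z(R) = -1210 + R²*(7 + R)² - 33*R*(7 + R) (Z(R) = (R*(7 + R))² - 55*22 - 55*R*(7 + R) + 22*(R*(7 + R)) = R²*(7 + R)² - 1210 - 55*R*(7 + R) + 22*R*(7 + R) = -1210 + R²*(7 + R)² - 33*R*(7 + R))
1/Z(-24*(17 - 24)) = 1/(-1210 + (-24*(17 - 24))²*(7 - 24*(17 - 24))² - 33*(-24*(17 - 24))*(7 - 24*(17 - 24))) = 1/(-1210 + (-24*(-7))²*(7 - 24*(-7))² - 33*(-24*(-7))*(7 - 24*(-7))) = 1/(-1210 + 168²*(7 + 168)² - 33*168*(7 + 168)) = 1/(-1210 + 28224*175² - 33*168*175) = 1/(-1210 + 28224*30625 - 970200) = 1/(-1210 + 864360000 - 970200) = 1/863388590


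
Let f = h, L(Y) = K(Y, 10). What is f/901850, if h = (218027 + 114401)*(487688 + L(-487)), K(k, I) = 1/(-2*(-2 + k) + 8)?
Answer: 39962862686483/222306025 ≈ 1.7977e+5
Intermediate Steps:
K(k, I) = 1/(12 - 2*k) (K(k, I) = 1/((4 - 2*k) + 8) = 1/(12 - 2*k))
L(Y) = -1/(-12 + 2*Y)
h = 79925725372966/493 (h = (218027 + 114401)*(487688 - 1/(-12 + 2*(-487))) = 332428*(487688 - 1/(-12 - 974)) = 332428*(487688 - 1/(-986)) = 332428*(487688 - 1*(-1/986)) = 332428*(487688 + 1/986) = 332428*(480860369/986) = 79925725372966/493 ≈ 1.6212e+11)
f = 79925725372966/493 ≈ 1.6212e+11
f/901850 = (79925725372966/493)/901850 = (79925725372966/493)*(1/901850) = 39962862686483/222306025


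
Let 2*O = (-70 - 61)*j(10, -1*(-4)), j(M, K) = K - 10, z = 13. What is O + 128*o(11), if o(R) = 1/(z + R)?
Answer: 1195/3 ≈ 398.33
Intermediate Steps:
o(R) = 1/(13 + R)
j(M, K) = -10 + K
O = 393 (O = ((-70 - 61)*(-10 - 1*(-4)))/2 = (-131*(-10 + 4))/2 = (-131*(-6))/2 = (1/2)*786 = 393)
O + 128*o(11) = 393 + 128/(13 + 11) = 393 + 128/24 = 393 + 128*(1/24) = 393 + 16/3 = 1195/3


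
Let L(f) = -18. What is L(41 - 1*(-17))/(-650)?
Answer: 9/325 ≈ 0.027692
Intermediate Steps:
L(41 - 1*(-17))/(-650) = -18/(-650) = -18*(-1/650) = 9/325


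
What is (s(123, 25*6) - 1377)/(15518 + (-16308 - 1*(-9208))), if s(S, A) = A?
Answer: -409/2806 ≈ -0.14576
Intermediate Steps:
(s(123, 25*6) - 1377)/(15518 + (-16308 - 1*(-9208))) = (25*6 - 1377)/(15518 + (-16308 - 1*(-9208))) = (150 - 1377)/(15518 + (-16308 + 9208)) = -1227/(15518 - 7100) = -1227/8418 = -1227*1/8418 = -409/2806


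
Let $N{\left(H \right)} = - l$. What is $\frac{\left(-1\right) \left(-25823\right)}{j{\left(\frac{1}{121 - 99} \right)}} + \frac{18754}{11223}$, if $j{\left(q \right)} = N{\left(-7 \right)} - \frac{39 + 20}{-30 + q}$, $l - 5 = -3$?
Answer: $- \frac{190985422531}{224460} \approx -8.5087 \cdot 10^{5}$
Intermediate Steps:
$l = 2$ ($l = 5 - 3 = 2$)
$N{\left(H \right)} = -2$ ($N{\left(H \right)} = \left(-1\right) 2 = -2$)
$j{\left(q \right)} = -2 - \frac{59}{-30 + q}$ ($j{\left(q \right)} = -2 - \frac{39 + 20}{-30 + q} = -2 - \frac{59}{-30 + q}$)
$\frac{\left(-1\right) \left(-25823\right)}{j{\left(\frac{1}{121 - 99} \right)}} + \frac{18754}{11223} = \frac{\left(-1\right) \left(-25823\right)}{\frac{1}{-30 + \frac{1}{121 - 99}} \left(1 - \frac{2}{121 - 99}\right)} + \frac{18754}{11223} = \frac{25823}{\frac{1}{-30 + \frac{1}{22}} \left(1 - \frac{2}{22}\right)} + 18754 \cdot \frac{1}{11223} = \frac{25823}{\frac{1}{-30 + \frac{1}{22}} \left(1 - \frac{1}{11}\right)} + \frac{18754}{11223} = \frac{25823}{\frac{1}{- \frac{659}{22}} \left(1 - \frac{1}{11}\right)} + \frac{18754}{11223} = \frac{25823}{\left(- \frac{22}{659}\right) \frac{10}{11}} + \frac{18754}{11223} = \frac{25823}{- \frac{20}{659}} + \frac{18754}{11223} = 25823 \left(- \frac{659}{20}\right) + \frac{18754}{11223} = - \frac{17017357}{20} + \frac{18754}{11223} = - \frac{190985422531}{224460}$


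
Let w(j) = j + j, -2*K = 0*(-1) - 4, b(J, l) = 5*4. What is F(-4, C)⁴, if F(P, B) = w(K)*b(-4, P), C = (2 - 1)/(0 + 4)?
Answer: 40960000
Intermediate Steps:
b(J, l) = 20
K = 2 (K = -(0*(-1) - 4)/2 = -(0 - 4)/2 = -½*(-4) = 2)
w(j) = 2*j
C = ¼ (C = 1/4 = 1*(¼) = ¼ ≈ 0.25000)
F(P, B) = 80 (F(P, B) = (2*2)*20 = 4*20 = 80)
F(-4, C)⁴ = 80⁴ = 40960000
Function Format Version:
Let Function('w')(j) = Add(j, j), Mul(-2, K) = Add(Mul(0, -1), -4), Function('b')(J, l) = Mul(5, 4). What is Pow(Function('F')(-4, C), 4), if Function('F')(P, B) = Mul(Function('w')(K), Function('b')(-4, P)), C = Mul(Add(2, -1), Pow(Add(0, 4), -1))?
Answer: 40960000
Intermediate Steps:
Function('b')(J, l) = 20
K = 2 (K = Mul(Rational(-1, 2), Add(Mul(0, -1), -4)) = Mul(Rational(-1, 2), Add(0, -4)) = Mul(Rational(-1, 2), -4) = 2)
Function('w')(j) = Mul(2, j)
C = Rational(1, 4) (C = Mul(1, Pow(4, -1)) = Mul(1, Rational(1, 4)) = Rational(1, 4) ≈ 0.25000)
Function('F')(P, B) = 80 (Function('F')(P, B) = Mul(Mul(2, 2), 20) = Mul(4, 20) = 80)
Pow(Function('F')(-4, C), 4) = Pow(80, 4) = 40960000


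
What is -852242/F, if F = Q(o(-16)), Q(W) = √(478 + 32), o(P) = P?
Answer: -426121*√510/255 ≈ -37738.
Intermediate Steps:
Q(W) = √510
F = √510 ≈ 22.583
-852242/F = -852242*√510/510 = -426121*√510/255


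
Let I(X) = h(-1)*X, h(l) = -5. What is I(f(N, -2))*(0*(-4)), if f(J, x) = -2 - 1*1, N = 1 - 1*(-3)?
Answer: 0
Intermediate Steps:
N = 4 (N = 1 + 3 = 4)
f(J, x) = -3 (f(J, x) = -2 - 1 = -3)
I(X) = -5*X
I(f(N, -2))*(0*(-4)) = (-5*(-3))*(0*(-4)) = 15*0 = 0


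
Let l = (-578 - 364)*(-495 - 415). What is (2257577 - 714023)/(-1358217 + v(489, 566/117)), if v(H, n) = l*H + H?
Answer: 257259/69637142 ≈ 0.0036943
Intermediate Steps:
l = 857220 (l = -942*(-910) = 857220)
v(H, n) = 857221*H (v(H, n) = 857220*H + H = 857221*H)
(2257577 - 714023)/(-1358217 + v(489, 566/117)) = (2257577 - 714023)/(-1358217 + 857221*489) = 1543554/(-1358217 + 419181069) = 1543554/417822852 = 1543554*(1/417822852) = 257259/69637142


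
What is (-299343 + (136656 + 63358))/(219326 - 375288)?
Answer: 99329/155962 ≈ 0.63688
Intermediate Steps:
(-299343 + (136656 + 63358))/(219326 - 375288) = (-299343 + 200014)/(-155962) = -99329*(-1/155962) = 99329/155962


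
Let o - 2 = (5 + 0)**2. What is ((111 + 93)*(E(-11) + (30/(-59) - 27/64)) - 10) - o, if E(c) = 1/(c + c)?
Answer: -2451289/10384 ≈ -236.06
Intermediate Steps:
E(c) = 1/(2*c)
o = 27 (o = 2 + (5 + 0)**2 = 2 + 5**2 = 2 + 25 = 27)
((111 + 93)*(E(-11) + (30/(-59) - 27/64)) - 10) - o = ((111 + 93)*((1/2)/(-11) + (30/(-59) - 27/64)) - 10) - 1*27 = (204*((1/2)*(-1/11) + (30*(-1/59) - 27*1/64)) - 10) - 27 = (204*(-1/22 + (-30/59 - 27/64)) - 10) - 27 = (204*(-1/22 - 3513/3776) - 10) - 27 = (204*(-40531/41536) - 10) - 27 = (-2067081/10384 - 10) - 27 = -2170921/10384 - 27 = -2451289/10384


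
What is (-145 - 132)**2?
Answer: 76729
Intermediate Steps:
(-145 - 132)**2 = (-277)**2 = 76729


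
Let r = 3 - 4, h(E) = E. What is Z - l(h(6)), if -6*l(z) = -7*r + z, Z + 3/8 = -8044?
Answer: -193013/24 ≈ -8042.2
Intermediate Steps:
Z = -64355/8 (Z = -3/8 - 8044 = -64355/8 ≈ -8044.4)
r = -1
l(z) = -7/6 - z/6 (l(z) = -(-7*(-1) + z)/6 = -(7 + z)/6 = -7/6 - z/6)
Z - l(h(6)) = -64355/8 - (-7/6 - ⅙*6) = -64355/8 - (-7/6 - 1) = -64355/8 - 1*(-13/6) = -64355/8 + 13/6 = -193013/24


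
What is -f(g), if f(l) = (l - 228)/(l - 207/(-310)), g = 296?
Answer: -21080/91967 ≈ -0.22921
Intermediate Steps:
f(l) = (-228 + l)/(207/310 + l) (f(l) = (-228 + l)/(l - 207*(-1/310)) = (-228 + l)/(l + 207/310) = (-228 + l)/(207/310 + l))
-f(g) = -310*(-228 + 296)/(207 + 310*296) = -310*68/(207 + 91760) = -310*68/91967 = -1*21080/91967 = -21080/91967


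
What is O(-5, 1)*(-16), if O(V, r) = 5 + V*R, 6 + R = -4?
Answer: -880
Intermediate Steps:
R = -10 (R = -6 - 4 = -10)
O(V, r) = 5 - 10*V (O(V, r) = 5 + V*(-10) = 5 - 10*V)
O(-5, 1)*(-16) = (5 - 10*(-5))*(-16) = (5 + 50)*(-16) = 55*(-16) = -880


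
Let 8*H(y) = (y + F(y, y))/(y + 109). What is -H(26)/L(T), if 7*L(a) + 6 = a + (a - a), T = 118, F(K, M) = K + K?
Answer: -13/2880 ≈ -0.0045139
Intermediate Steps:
F(K, M) = 2*K
H(y) = 3*y/(8*(109 + y)) (H(y) = ((y + 2*y)/(y + 109))/8 = ((3*y)/(109 + y))/8 = (3*y/(109 + y))/8 = 3*y/(8*(109 + y)))
L(a) = -6/7 + a/7 (L(a) = -6/7 + (a + (a - a))/7 = -6/7 + (a + 0)/7 = -6/7 + a/7)
-H(26)/L(T) = -(3/8)*26/(109 + 26)/(-6/7 + (⅐)*118) = -(3/8)*26/135/(-6/7 + 118/7) = -(3/8)*26*(1/135)/16 = -13/(180*16) = -1*13/2880 = -13/2880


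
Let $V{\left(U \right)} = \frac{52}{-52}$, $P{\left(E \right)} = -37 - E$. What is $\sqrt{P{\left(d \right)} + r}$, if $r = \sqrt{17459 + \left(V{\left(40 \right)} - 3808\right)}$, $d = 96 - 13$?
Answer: $\sqrt{-120 + 5 \sqrt{546}} \approx 1.7795 i$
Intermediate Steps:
$d = 83$
$V{\left(U \right)} = -1$ ($V{\left(U \right)} = 52 \left(- \frac{1}{52}\right) = -1$)
$r = 5 \sqrt{546}$ ($r = \sqrt{17459 - 3809} = \sqrt{13650} = 5 \sqrt{546} \approx 116.83$)
$\sqrt{P{\left(d \right)} + r} = \sqrt{\left(-37 - 83\right) + 5 \sqrt{546}} = \sqrt{-120 + 5 \sqrt{546}}$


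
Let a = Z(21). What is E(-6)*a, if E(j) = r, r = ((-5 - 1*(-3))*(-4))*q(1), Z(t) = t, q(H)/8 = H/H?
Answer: 1344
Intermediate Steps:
q(H) = 8 (q(H) = 8*(H/H) = 8*1 = 8)
a = 21
r = 64 (r = ((-5 - 1*(-3))*(-4))*8 = ((-5 + 3)*(-4))*8 = -2*(-4)*8 = 8*8 = 64)
E(j) = 64
E(-6)*a = 64*21 = 1344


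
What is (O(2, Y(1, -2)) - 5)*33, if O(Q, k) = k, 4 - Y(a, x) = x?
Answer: 33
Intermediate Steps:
Y(a, x) = 4 - x
(O(2, Y(1, -2)) - 5)*33 = ((4 - 1*(-2)) - 5)*33 = ((4 + 2) - 5)*33 = (6 - 5)*33 = 1*33 = 33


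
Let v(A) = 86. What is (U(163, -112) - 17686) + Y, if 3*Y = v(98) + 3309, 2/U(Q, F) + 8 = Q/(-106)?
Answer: -5578881/337 ≈ -16555.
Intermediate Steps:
U(Q, F) = 2/(-8 - Q/106) (U(Q, F) = 2/(-8 + Q/(-106)) = 2/(-8 + Q*(-1/106)) = 2/(-8 - Q/106))
Y = 3395/3 (Y = (86 + 3309)/3 = (⅓)*3395 = 3395/3 ≈ 1131.7)
(U(163, -112) - 17686) + Y = (-212/(848 + 163) - 17686) + 3395/3 = (-212/1011 - 17686) + 3395/3 = -17880758/1011 + 3395/3 = -5578881/337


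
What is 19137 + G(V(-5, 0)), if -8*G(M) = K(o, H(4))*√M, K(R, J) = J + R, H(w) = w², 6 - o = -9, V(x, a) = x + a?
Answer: 19137 - 31*I*√5/8 ≈ 19137.0 - 8.6648*I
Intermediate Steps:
V(x, a) = a + x
o = 15 (o = 6 - 1*(-9) = 6 + 9 = 15)
G(M) = -31*√M/8 (G(M) = -(4² + 15)*√M/8 = -(16 + 15)*√M/8 = -31*√M/8)
19137 + G(V(-5, 0)) = 19137 - 31*√(0 - 5)/8 = 19137 - 31*I*√5/8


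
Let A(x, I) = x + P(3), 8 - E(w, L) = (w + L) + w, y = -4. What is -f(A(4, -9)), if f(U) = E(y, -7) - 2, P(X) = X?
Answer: -21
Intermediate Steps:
E(w, L) = 8 - L - 2*w (E(w, L) = 8 - ((w + L) + w) = 8 - ((L + w) + w) = 8 - (L + 2*w) = 8 + (-L - 2*w) = 8 - L - 2*w)
A(x, I) = 3 + x (A(x, I) = x + 3 = 3 + x)
f(U) = 21 (f(U) = (8 - 1*(-7) - 2*(-4)) - 2 = (8 + 7 + 8) - 2 = 23 - 2 = 21)
-f(A(4, -9)) = -1*21 = -21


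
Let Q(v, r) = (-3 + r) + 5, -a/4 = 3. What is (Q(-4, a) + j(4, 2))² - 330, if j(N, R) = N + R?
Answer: -314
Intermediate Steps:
a = -12 (a = -4*3 = -12)
Q(v, r) = 2 + r
(Q(-4, a) + j(4, 2))² - 330 = ((2 - 12) + (4 + 2))² - 330 = (-10 + 6)² - 330 = (-4)² - 330 = 16 - 330 = -314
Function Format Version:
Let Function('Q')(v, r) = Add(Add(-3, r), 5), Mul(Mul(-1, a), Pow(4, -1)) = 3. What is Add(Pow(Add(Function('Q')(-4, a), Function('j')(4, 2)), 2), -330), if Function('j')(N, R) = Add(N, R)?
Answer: -314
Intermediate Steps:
a = -12 (a = Mul(-4, 3) = -12)
Function('Q')(v, r) = Add(2, r)
Add(Pow(Add(Function('Q')(-4, a), Function('j')(4, 2)), 2), -330) = Add(Pow(Add(Add(2, -12), Add(4, 2)), 2), -330) = Add(Pow(Add(-10, 6), 2), -330) = Add(Pow(-4, 2), -330) = Add(16, -330) = -314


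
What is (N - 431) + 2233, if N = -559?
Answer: 1243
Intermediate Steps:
(N - 431) + 2233 = (-559 - 431) + 2233 = -990 + 2233 = 1243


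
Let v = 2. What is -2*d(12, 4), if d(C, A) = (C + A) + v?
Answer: -36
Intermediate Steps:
d(C, A) = 2 + A + C (d(C, A) = (C + A) + 2 = (A + C) + 2 = 2 + A + C)
-2*d(12, 4) = -2*(2 + 4 + 12) = -2*18 = -36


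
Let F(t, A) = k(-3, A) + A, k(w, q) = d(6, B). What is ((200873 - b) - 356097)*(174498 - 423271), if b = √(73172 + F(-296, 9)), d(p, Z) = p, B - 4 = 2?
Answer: 38615540152 + 248773*√73187 ≈ 3.8683e+10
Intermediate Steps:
B = 6 (B = 4 + 2 = 6)
k(w, q) = 6
F(t, A) = 6 + A
b = √73187 (b = √(73172 + (6 + 9)) = √(73172 + 15) = √73187 ≈ 270.53)
((200873 - b) - 356097)*(174498 - 423271) = ((200873 - √73187) - 356097)*(174498 - 423271) = (-155224 - √73187)*(-248773) = 38615540152 + 248773*√73187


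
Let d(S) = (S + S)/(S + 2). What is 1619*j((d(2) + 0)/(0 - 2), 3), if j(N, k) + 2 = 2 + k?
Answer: 4857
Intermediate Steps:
d(S) = 2*S/(2 + S) (d(S) = (2*S)/(2 + S) = 2*S/(2 + S))
j(N, k) = k (j(N, k) = -2 + (2 + k) = k)
1619*j((d(2) + 0)/(0 - 2), 3) = 1619*3 = 4857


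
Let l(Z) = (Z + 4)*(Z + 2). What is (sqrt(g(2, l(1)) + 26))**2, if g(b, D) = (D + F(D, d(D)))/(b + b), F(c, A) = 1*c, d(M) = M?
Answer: 67/2 ≈ 33.500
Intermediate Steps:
l(Z) = (2 + Z)*(4 + Z) (l(Z) = (4 + Z)*(2 + Z) = (2 + Z)*(4 + Z))
F(c, A) = c
g(b, D) = D/b (g(b, D) = (D + D)/(b + b) = (2*D)/((2*b)) = (2*D)*(1/(2*b)) = D/b)
(sqrt(g(2, l(1)) + 26))**2 = (sqrt((8 + 1**2 + 6*1)/2 + 26))**2 = (sqrt((8 + 1 + 6)*(1/2) + 26))**2 = (sqrt(15*(1/2) + 26))**2 = (sqrt(15/2 + 26))**2 = (sqrt(67/2))**2 = (sqrt(134)/2)**2 = 67/2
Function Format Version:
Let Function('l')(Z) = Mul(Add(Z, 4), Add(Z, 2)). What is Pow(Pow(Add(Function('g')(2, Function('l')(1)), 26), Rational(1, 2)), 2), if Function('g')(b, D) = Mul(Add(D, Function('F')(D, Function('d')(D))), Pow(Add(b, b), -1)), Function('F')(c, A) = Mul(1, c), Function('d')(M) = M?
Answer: Rational(67, 2) ≈ 33.500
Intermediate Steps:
Function('l')(Z) = Mul(Add(2, Z), Add(4, Z)) (Function('l')(Z) = Mul(Add(4, Z), Add(2, Z)) = Mul(Add(2, Z), Add(4, Z)))
Function('F')(c, A) = c
Function('g')(b, D) = Mul(D, Pow(b, -1)) (Function('g')(b, D) = Mul(Add(D, D), Pow(Add(b, b), -1)) = Mul(Mul(2, D), Pow(Mul(2, b), -1)) = Mul(Mul(2, D), Mul(Rational(1, 2), Pow(b, -1))) = Mul(D, Pow(b, -1)))
Pow(Pow(Add(Function('g')(2, Function('l')(1)), 26), Rational(1, 2)), 2) = Pow(Pow(Add(Mul(Add(8, Pow(1, 2), Mul(6, 1)), Pow(2, -1)), 26), Rational(1, 2)), 2) = Pow(Pow(Add(Mul(Add(8, 1, 6), Rational(1, 2)), 26), Rational(1, 2)), 2) = Pow(Pow(Add(Mul(15, Rational(1, 2)), 26), Rational(1, 2)), 2) = Pow(Pow(Add(Rational(15, 2), 26), Rational(1, 2)), 2) = Pow(Pow(Rational(67, 2), Rational(1, 2)), 2) = Pow(Mul(Rational(1, 2), Pow(134, Rational(1, 2))), 2) = Rational(67, 2)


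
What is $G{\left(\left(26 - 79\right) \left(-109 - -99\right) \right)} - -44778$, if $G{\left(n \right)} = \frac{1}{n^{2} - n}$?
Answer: $\frac{12554407861}{280370} \approx 44778.0$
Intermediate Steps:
$G{\left(\left(26 - 79\right) \left(-109 - -99\right) \right)} - -44778 = \frac{1}{\left(26 - 79\right) \left(-109 - -99\right) \left(-1 + \left(26 - 79\right) \left(-109 - -99\right)\right)} - -44778 = \frac{1}{- 53 \left(-109 + 99\right) \left(-1 - 53 \left(-109 + 99\right)\right)} + 44778 = \frac{1}{\left(-53\right) \left(-10\right) \left(-1 - -530\right)} + 44778 = \frac{1}{530 \left(-1 + 530\right)} + 44778 = \frac{1}{530 \cdot 529} + 44778 = \frac{1}{530} \cdot \frac{1}{529} + 44778 = \frac{1}{280370} + 44778 = \frac{12554407861}{280370}$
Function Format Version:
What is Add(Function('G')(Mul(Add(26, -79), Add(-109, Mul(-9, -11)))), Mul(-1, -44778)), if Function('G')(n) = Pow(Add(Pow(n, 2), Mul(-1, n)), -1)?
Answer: Rational(12554407861, 280370) ≈ 44778.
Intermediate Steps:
Add(Function('G')(Mul(Add(26, -79), Add(-109, Mul(-9, -11)))), Mul(-1, -44778)) = Add(Mul(Pow(Mul(Add(26, -79), Add(-109, Mul(-9, -11))), -1), Pow(Add(-1, Mul(Add(26, -79), Add(-109, Mul(-9, -11)))), -1)), Mul(-1, -44778)) = Add(Mul(Pow(Mul(-53, Add(-109, 99)), -1), Pow(Add(-1, Mul(-53, Add(-109, 99))), -1)), 44778) = Add(Mul(Pow(Mul(-53, -10), -1), Pow(Add(-1, Mul(-53, -10)), -1)), 44778) = Add(Mul(Pow(530, -1), Pow(Add(-1, 530), -1)), 44778) = Add(Mul(Rational(1, 530), Pow(529, -1)), 44778) = Add(Mul(Rational(1, 530), Rational(1, 529)), 44778) = Add(Rational(1, 280370), 44778) = Rational(12554407861, 280370)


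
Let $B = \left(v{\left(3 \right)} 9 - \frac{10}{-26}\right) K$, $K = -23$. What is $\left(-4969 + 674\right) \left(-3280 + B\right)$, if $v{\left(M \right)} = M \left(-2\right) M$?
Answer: $- \frac{24408485}{13} \approx -1.8776 \cdot 10^{6}$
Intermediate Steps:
$v{\left(M \right)} = - 2 M^{2}$ ($v{\left(M \right)} = - 2 M M = - 2 M^{2}$)
$B = \frac{48323}{13}$ ($B = \left(- 2 \cdot 3^{2} \cdot 9 - \frac{10}{-26}\right) \left(-23\right) = \left(\left(-2\right) 9 \cdot 9 - - \frac{5}{13}\right) \left(-23\right) = \left(\left(-18\right) 9 + \frac{5}{13}\right) \left(-23\right) = \left(-162 + \frac{5}{13}\right) \left(-23\right) = \left(- \frac{2101}{13}\right) \left(-23\right) = \frac{48323}{13} \approx 3717.2$)
$\left(-4969 + 674\right) \left(-3280 + B\right) = \left(-4969 + 674\right) \left(-3280 + \frac{48323}{13}\right) = \left(-4295\right) \frac{5683}{13} = - \frac{24408485}{13}$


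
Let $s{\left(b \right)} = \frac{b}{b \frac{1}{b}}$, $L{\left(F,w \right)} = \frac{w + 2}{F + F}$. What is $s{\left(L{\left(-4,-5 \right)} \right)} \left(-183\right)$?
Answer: $- \frac{549}{8} \approx -68.625$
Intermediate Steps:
$L{\left(F,w \right)} = \frac{2 + w}{2 F}$
$s{\left(b \right)} = b$ ($s{\left(b \right)} = \frac{b}{1} = b 1 = b$)
$s{\left(L{\left(-4,-5 \right)} \right)} \left(-183\right) = \frac{2 - 5}{2 \left(-4\right)} \left(-183\right) = \frac{1}{2} \left(- \frac{1}{4}\right) \left(-3\right) \left(-183\right) = \frac{3}{8} \left(-183\right) = - \frac{549}{8}$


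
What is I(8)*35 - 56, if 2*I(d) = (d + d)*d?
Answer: 2184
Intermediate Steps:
I(d) = d**2 (I(d) = ((d + d)*d)/2 = ((2*d)*d)/2 = (2*d**2)/2 = d**2)
I(8)*35 - 56 = 8**2*35 - 56 = 64*35 - 56 = 2240 - 56 = 2184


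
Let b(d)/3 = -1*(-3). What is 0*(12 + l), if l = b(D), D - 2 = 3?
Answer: 0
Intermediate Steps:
D = 5 (D = 2 + 3 = 5)
b(d) = 9 (b(d) = 3*(-1*(-3)) = 3*3 = 9)
l = 9
0*(12 + l) = 0*(12 + 9) = 0*21 = 0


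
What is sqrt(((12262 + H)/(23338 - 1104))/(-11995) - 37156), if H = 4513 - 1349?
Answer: I*sqrt(660700553766118556995)/133348415 ≈ 192.76*I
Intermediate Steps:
H = 3164
sqrt(((12262 + H)/(23338 - 1104))/(-11995) - 37156) = sqrt(((12262 + 3164)/(23338 - 1104))/(-11995) - 37156) = sqrt((15426/22234)*(-1/11995) - 37156) = sqrt((15426*(1/22234))*(-1/11995) - 37156) = sqrt((7713/11117)*(-1/11995) - 37156) = sqrt(-7713/133348415 - 37156) = sqrt(-4954693715453/133348415) = I*sqrt(660700553766118556995)/133348415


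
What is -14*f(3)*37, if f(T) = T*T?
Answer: -4662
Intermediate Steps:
f(T) = T²
-14*f(3)*37 = -14*3²*37 = -14*9*37 = -126*37 = -4662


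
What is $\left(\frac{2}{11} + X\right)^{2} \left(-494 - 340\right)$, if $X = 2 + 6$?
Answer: $- \frac{6755400}{121} \approx -55830.0$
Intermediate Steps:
$X = 8$
$\left(\frac{2}{11} + X\right)^{2} \left(-494 - 340\right) = \left(\frac{2}{11} + 8\right)^{2} \left(-494 - 340\right) = \left(2 \cdot \frac{1}{11} + 8\right)^{2} \left(-834\right) = \left(\frac{2}{11} + 8\right)^{2} \left(-834\right) = \left(\frac{90}{11}\right)^{2} \left(-834\right) = \frac{8100}{121} \left(-834\right) = - \frac{6755400}{121}$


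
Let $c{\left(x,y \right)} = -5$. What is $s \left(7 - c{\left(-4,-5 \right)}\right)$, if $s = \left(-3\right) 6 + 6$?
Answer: $-144$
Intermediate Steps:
$s = -12$ ($s = -18 + 6 = -12$)
$s \left(7 - c{\left(-4,-5 \right)}\right) = - 12 \left(7 - -5\right) = - 12 \left(7 + 5\right) = \left(-12\right) 12 = -144$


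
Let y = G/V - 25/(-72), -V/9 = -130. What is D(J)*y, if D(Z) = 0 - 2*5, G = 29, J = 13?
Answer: -1741/468 ≈ -3.7201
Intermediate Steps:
V = 1170 (V = -9*(-130) = 1170)
D(Z) = -10 (D(Z) = 0 - 10 = -10)
y = 1741/4680 (y = 29/1170 - 25/(-72) = 29*(1/1170) - 25*(-1/72) = 29/1170 + 25/72 = 1741/4680 ≈ 0.37201)
D(J)*y = -10*1741/4680 = -1741/468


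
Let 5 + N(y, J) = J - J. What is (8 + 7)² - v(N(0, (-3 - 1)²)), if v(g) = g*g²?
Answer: 350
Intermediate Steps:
N(y, J) = -5 (N(y, J) = -5 + (J - J) = -5 + 0 = -5)
v(g) = g³
(8 + 7)² - v(N(0, (-3 - 1)²)) = (8 + 7)² - 1*(-5)³ = 15² - 1*(-125) = 225 + 125 = 350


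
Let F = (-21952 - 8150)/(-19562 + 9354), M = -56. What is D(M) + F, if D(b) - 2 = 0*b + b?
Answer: -8985/176 ≈ -51.051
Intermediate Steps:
D(b) = 2 + b (D(b) = 2 + (0*b + b) = 2 + (0 + b) = 2 + b)
F = 519/176 (F = -30102/(-10208) = -30102*(-1/10208) = 519/176 ≈ 2.9489)
D(M) + F = (2 - 56) + 519/176 = -54 + 519/176 = -8985/176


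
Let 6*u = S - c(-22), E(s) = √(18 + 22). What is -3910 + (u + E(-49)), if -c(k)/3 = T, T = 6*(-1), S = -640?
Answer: -12059/3 + 2*√10 ≈ -4013.3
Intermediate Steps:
T = -6
E(s) = 2*√10 (E(s) = √40 = 2*√10)
c(k) = 18 (c(k) = -3*(-6) = 18)
u = -329/3 (u = (-640 - 1*18)/6 = (-640 - 18)/6 = (⅙)*(-658) = -329/3 ≈ -109.67)
-3910 + (u + E(-49)) = -3910 + (-329/3 + 2*√10) = -12059/3 + 2*√10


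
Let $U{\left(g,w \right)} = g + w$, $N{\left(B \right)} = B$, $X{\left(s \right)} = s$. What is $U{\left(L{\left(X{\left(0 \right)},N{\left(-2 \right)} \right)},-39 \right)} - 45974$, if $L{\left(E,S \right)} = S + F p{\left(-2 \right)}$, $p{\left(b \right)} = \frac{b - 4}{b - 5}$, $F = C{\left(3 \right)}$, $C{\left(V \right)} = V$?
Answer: $- \frac{322087}{7} \approx -46012.0$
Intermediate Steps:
$F = 3$
$p{\left(b \right)} = \frac{-4 + b}{-5 + b}$
$L{\left(E,S \right)} = \frac{18}{7} + S$ ($L{\left(E,S \right)} = S + 3 \frac{-4 - 2}{-5 - 2} = S + 3 \frac{1}{-7} \left(-6\right) = S + 3 \left(\left(- \frac{1}{7}\right) \left(-6\right)\right) = S + 3 \cdot \frac{6}{7} = S + \frac{18}{7} = \frac{18}{7} + S$)
$U{\left(L{\left(X{\left(0 \right)},N{\left(-2 \right)} \right)},-39 \right)} - 45974 = \left(\left(\frac{18}{7} - 2\right) - 39\right) - 45974 = \left(\frac{4}{7} - 39\right) - 45974 = - \frac{269}{7} - 45974 = - \frac{322087}{7}$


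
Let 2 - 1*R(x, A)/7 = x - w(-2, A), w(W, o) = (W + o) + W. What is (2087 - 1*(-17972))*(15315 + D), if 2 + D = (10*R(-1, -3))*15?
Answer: 222915667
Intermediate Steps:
w(W, o) = o + 2*W
R(x, A) = -14 - 7*x + 7*A (R(x, A) = 14 - 7*(x - (A + 2*(-2))) = 14 - 7*(x - (A - 4)) = 14 - 7*(x - (-4 + A)) = 14 - 7*(x + (4 - A)) = 14 - 7*(4 + x - A) = 14 + (-28 - 7*x + 7*A) = -14 - 7*x + 7*A)
D = -4202 (D = -2 + (10*(-14 - 7*(-1) + 7*(-3)))*15 = -2 + (10*(-14 + 7 - 21))*15 = -2 + (10*(-28))*15 = -2 - 280*15 = -2 - 4200 = -4202)
(2087 - 1*(-17972))*(15315 + D) = (2087 - 1*(-17972))*(15315 - 4202) = (2087 + 17972)*11113 = 20059*11113 = 222915667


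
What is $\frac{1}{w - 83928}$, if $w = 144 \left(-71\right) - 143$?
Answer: $- \frac{1}{94295} \approx -1.0605 \cdot 10^{-5}$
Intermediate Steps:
$w = -10367$ ($w = -10224 - 143 = -10367$)
$\frac{1}{w - 83928} = \frac{1}{-10367 - 83928} = \frac{1}{-94295} = - \frac{1}{94295}$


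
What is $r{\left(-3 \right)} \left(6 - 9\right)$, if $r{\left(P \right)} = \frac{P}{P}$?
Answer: $-3$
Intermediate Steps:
$r{\left(P \right)} = 1$
$r{\left(-3 \right)} \left(6 - 9\right) = 1 \left(6 - 9\right) = 1 \left(-3\right) = -3$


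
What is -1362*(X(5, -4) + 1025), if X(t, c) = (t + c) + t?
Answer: -1404222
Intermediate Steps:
X(t, c) = c + 2*t (X(t, c) = (c + t) + t = c + 2*t)
-1362*(X(5, -4) + 1025) = -1362*((-4 + 2*5) + 1025) = -1362*((-4 + 10) + 1025) = -1362*(6 + 1025) = -1362*1031 = -1404222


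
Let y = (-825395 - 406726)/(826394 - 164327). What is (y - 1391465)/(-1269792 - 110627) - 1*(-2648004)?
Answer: 806696954108352856/304643288691 ≈ 2.6480e+6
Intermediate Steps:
y = -410707/220689 (y = -1232121/662067 = -1232121*1/662067 = -410707/220689 ≈ -1.8610)
(y - 1391465)/(-1269792 - 110627) - 1*(-2648004) = (-410707/220689 - 1391465)/(-1269792 - 110627) - 1*(-2648004) = -307081430092/220689/(-1380419) + 2648004 = -307081430092/220689*(-1/1380419) + 2648004 = 307081430092/304643288691 + 2648004 = 806696954108352856/304643288691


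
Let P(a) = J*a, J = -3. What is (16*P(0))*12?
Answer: 0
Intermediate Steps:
P(a) = -3*a
(16*P(0))*12 = (16*(-3*0))*12 = (16*0)*12 = 0*12 = 0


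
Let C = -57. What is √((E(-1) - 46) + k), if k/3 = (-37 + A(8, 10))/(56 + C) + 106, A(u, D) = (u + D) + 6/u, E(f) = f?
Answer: √1303/2 ≈ 18.049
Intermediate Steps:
A(u, D) = D + u + 6/u (A(u, D) = (D + u) + 6/u = D + u + 6/u)
k = 1491/4 (k = 3*((-37 + (10 + 8 + 6/8))/(56 - 57) + 106) = 3*((-37 + (10 + 8 + 6*(⅛)))/(-1) + 106) = 3*((-37 + (10 + 8 + ¾))*(-1) + 106) = 3*((-37 + 75/4)*(-1) + 106) = 3*(-73/4*(-1) + 106) = 3*(73/4 + 106) = 3*(497/4) = 1491/4 ≈ 372.75)
√((E(-1) - 46) + k) = √((-1 - 46) + 1491/4) = √(-47 + 1491/4) = √(1303/4) = √1303/2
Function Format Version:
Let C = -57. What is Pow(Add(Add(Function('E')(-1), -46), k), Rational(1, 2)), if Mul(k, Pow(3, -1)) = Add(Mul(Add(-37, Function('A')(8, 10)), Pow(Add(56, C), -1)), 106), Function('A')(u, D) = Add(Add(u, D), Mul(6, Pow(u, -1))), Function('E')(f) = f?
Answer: Mul(Rational(1, 2), Pow(1303, Rational(1, 2))) ≈ 18.049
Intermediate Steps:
Function('A')(u, D) = Add(D, u, Mul(6, Pow(u, -1))) (Function('A')(u, D) = Add(Add(D, u), Mul(6, Pow(u, -1))) = Add(D, u, Mul(6, Pow(u, -1))))
k = Rational(1491, 4) (k = Mul(3, Add(Mul(Add(-37, Add(10, 8, Mul(6, Pow(8, -1)))), Pow(Add(56, -57), -1)), 106)) = Mul(3, Add(Mul(Add(-37, Add(10, 8, Mul(6, Rational(1, 8)))), Pow(-1, -1)), 106)) = Mul(3, Add(Mul(Add(-37, Add(10, 8, Rational(3, 4))), -1), 106)) = Mul(3, Add(Mul(Add(-37, Rational(75, 4)), -1), 106)) = Mul(3, Add(Mul(Rational(-73, 4), -1), 106)) = Mul(3, Add(Rational(73, 4), 106)) = Mul(3, Rational(497, 4)) = Rational(1491, 4) ≈ 372.75)
Pow(Add(Add(Function('E')(-1), -46), k), Rational(1, 2)) = Pow(Add(Add(-1, -46), Rational(1491, 4)), Rational(1, 2)) = Pow(Add(-47, Rational(1491, 4)), Rational(1, 2)) = Pow(Rational(1303, 4), Rational(1, 2)) = Mul(Rational(1, 2), Pow(1303, Rational(1, 2)))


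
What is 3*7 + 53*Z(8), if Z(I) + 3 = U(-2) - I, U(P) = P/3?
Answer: -1792/3 ≈ -597.33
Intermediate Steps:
U(P) = P/3 (U(P) = P*(1/3) = P/3)
Z(I) = -11/3 - I (Z(I) = -3 + ((1/3)*(-2) - I) = -3 + (-2/3 - I) = -11/3 - I)
3*7 + 53*Z(8) = 3*7 + 53*(-11/3 - 1*8) = 21 + 53*(-11/3 - 8) = 21 + 53*(-35/3) = 21 - 1855/3 = -1792/3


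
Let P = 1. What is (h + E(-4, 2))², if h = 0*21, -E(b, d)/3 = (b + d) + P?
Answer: 9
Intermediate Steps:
E(b, d) = -3 - 3*b - 3*d (E(b, d) = -3*((b + d) + 1) = -3*(1 + b + d) = -3 - 3*b - 3*d)
h = 0
(h + E(-4, 2))² = (0 + (-3 - 3*(-4) - 3*2))² = (0 + (-3 + 12 - 6))² = (0 + 3)² = 3² = 9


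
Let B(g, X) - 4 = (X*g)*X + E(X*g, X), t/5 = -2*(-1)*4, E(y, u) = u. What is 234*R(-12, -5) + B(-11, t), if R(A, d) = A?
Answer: -20364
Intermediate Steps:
t = 40 (t = 5*(-2*(-1)*4) = 5*(2*4) = 5*8 = 40)
B(g, X) = 4 + X + g*X² (B(g, X) = 4 + ((X*g)*X + X) = 4 + (g*X² + X) = 4 + (X + g*X²) = 4 + X + g*X²)
234*R(-12, -5) + B(-11, t) = 234*(-12) + (4 + 40 - 11*40²) = -2808 + (4 + 40 - 11*1600) = -2808 + (4 + 40 - 17600) = -2808 - 17556 = -20364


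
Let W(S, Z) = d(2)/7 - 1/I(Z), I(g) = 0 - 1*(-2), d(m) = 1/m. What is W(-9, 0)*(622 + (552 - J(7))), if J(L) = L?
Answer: -3501/7 ≈ -500.14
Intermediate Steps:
I(g) = 2 (I(g) = 0 + 2 = 2)
W(S, Z) = -3/7 (W(S, Z) = 1/(2*7) - 1/2 = (1/2)*(1/7) - 1*1/2 = 1/14 - 1/2 = -3/7)
W(-9, 0)*(622 + (552 - J(7))) = -3*(622 + (552 - 1*7))/7 = -3*(622 + (552 - 7))/7 = -3*(622 + 545)/7 = -3/7*1167 = -3501/7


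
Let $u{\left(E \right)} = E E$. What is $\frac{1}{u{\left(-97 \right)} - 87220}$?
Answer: $- \frac{1}{77811} \approx -1.2852 \cdot 10^{-5}$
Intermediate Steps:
$u{\left(E \right)} = E^{2}$
$\frac{1}{u{\left(-97 \right)} - 87220} = \frac{1}{\left(-97\right)^{2} - 87220} = \frac{1}{9409 - 87220} = \frac{1}{-77811} = - \frac{1}{77811}$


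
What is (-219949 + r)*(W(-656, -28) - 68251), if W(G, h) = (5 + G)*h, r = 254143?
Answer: -1710486462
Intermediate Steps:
W(G, h) = h*(5 + G)
(-219949 + r)*(W(-656, -28) - 68251) = (-219949 + 254143)*(-28*(5 - 656) - 68251) = 34194*(-28*(-651) - 68251) = 34194*(18228 - 68251) = 34194*(-50023) = -1710486462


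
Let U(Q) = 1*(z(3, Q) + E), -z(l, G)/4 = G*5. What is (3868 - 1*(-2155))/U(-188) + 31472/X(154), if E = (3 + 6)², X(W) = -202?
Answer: -59833653/387941 ≈ -154.23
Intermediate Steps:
z(l, G) = -20*G (z(l, G) = -4*G*5 = -20*G)
E = 81 (E = 9² = 81)
U(Q) = 81 - 20*Q (U(Q) = 1*(-20*Q + 81) = 1*(81 - 20*Q) = 81 - 20*Q)
(3868 - 1*(-2155))/U(-188) + 31472/X(154) = (3868 - 1*(-2155))/(81 - 20*(-188)) + 31472/(-202) = (3868 + 2155)/(81 + 3760) + 31472*(-1/202) = 6023/3841 - 15736/101 = -59833653/387941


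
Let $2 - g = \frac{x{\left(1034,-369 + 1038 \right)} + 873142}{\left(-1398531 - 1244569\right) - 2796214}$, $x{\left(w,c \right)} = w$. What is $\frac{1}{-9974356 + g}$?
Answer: $- \frac{2719657}{27126821239490} \approx -1.0026 \cdot 10^{-7}$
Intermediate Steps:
$g = \frac{5876402}{2719657}$ ($g = 2 - \frac{1034 + 873142}{\left(-1398531 - 1244569\right) - 2796214} = 2 - \frac{874176}{\left(-1398531 - 1244569\right) - 2796214} = 2 - \frac{874176}{-2643100 - 2796214} = 2 - \frac{874176}{-5439314} = 2 - 874176 \left(- \frac{1}{5439314}\right) = 2 - - \frac{437088}{2719657} = 2 + \frac{437088}{2719657} = \frac{5876402}{2719657} \approx 2.1607$)
$\frac{1}{-9974356 + g} = \frac{1}{-9974356 + \frac{5876402}{2719657}} = \frac{1}{- \frac{27126821239490}{2719657}} = - \frac{2719657}{27126821239490}$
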